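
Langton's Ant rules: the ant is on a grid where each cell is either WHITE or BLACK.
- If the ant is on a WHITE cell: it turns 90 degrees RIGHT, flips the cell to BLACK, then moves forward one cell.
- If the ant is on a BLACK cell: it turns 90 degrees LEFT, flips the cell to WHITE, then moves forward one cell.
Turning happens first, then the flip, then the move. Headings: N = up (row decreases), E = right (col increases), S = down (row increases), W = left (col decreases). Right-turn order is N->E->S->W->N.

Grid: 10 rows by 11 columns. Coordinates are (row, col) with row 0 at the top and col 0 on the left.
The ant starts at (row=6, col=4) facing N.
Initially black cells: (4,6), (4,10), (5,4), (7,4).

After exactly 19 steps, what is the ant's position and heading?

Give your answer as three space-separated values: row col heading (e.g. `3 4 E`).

Step 1: on WHITE (6,4): turn R to E, flip to black, move to (6,5). |black|=5
Step 2: on WHITE (6,5): turn R to S, flip to black, move to (7,5). |black|=6
Step 3: on WHITE (7,5): turn R to W, flip to black, move to (7,4). |black|=7
Step 4: on BLACK (7,4): turn L to S, flip to white, move to (8,4). |black|=6
Step 5: on WHITE (8,4): turn R to W, flip to black, move to (8,3). |black|=7
Step 6: on WHITE (8,3): turn R to N, flip to black, move to (7,3). |black|=8
Step 7: on WHITE (7,3): turn R to E, flip to black, move to (7,4). |black|=9
Step 8: on WHITE (7,4): turn R to S, flip to black, move to (8,4). |black|=10
Step 9: on BLACK (8,4): turn L to E, flip to white, move to (8,5). |black|=9
Step 10: on WHITE (8,5): turn R to S, flip to black, move to (9,5). |black|=10
Step 11: on WHITE (9,5): turn R to W, flip to black, move to (9,4). |black|=11
Step 12: on WHITE (9,4): turn R to N, flip to black, move to (8,4). |black|=12
Step 13: on WHITE (8,4): turn R to E, flip to black, move to (8,5). |black|=13
Step 14: on BLACK (8,5): turn L to N, flip to white, move to (7,5). |black|=12
Step 15: on BLACK (7,5): turn L to W, flip to white, move to (7,4). |black|=11
Step 16: on BLACK (7,4): turn L to S, flip to white, move to (8,4). |black|=10
Step 17: on BLACK (8,4): turn L to E, flip to white, move to (8,5). |black|=9
Step 18: on WHITE (8,5): turn R to S, flip to black, move to (9,5). |black|=10
Step 19: on BLACK (9,5): turn L to E, flip to white, move to (9,6). |black|=9

Answer: 9 6 E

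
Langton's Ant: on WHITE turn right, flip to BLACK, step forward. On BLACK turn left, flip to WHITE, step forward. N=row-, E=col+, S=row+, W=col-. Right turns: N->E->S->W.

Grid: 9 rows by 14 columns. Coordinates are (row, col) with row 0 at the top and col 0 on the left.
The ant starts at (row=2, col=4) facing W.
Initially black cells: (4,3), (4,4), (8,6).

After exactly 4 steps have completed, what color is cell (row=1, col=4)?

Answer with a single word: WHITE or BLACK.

Answer: BLACK

Derivation:
Step 1: on WHITE (2,4): turn R to N, flip to black, move to (1,4). |black|=4
Step 2: on WHITE (1,4): turn R to E, flip to black, move to (1,5). |black|=5
Step 3: on WHITE (1,5): turn R to S, flip to black, move to (2,5). |black|=6
Step 4: on WHITE (2,5): turn R to W, flip to black, move to (2,4). |black|=7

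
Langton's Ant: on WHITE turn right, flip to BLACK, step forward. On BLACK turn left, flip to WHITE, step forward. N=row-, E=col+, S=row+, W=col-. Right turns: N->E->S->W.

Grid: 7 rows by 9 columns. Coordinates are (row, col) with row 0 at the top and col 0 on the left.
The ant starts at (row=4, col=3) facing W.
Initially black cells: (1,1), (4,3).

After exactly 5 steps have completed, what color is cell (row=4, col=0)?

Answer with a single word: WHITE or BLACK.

Step 1: on BLACK (4,3): turn L to S, flip to white, move to (5,3). |black|=1
Step 2: on WHITE (5,3): turn R to W, flip to black, move to (5,2). |black|=2
Step 3: on WHITE (5,2): turn R to N, flip to black, move to (4,2). |black|=3
Step 4: on WHITE (4,2): turn R to E, flip to black, move to (4,3). |black|=4
Step 5: on WHITE (4,3): turn R to S, flip to black, move to (5,3). |black|=5

Answer: WHITE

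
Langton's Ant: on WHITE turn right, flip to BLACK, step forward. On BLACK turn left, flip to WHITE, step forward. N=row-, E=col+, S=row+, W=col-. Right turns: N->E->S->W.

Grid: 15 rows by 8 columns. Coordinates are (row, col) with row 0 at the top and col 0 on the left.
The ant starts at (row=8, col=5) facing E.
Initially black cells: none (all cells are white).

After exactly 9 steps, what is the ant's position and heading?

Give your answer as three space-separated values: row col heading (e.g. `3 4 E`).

Step 1: on WHITE (8,5): turn R to S, flip to black, move to (9,5). |black|=1
Step 2: on WHITE (9,5): turn R to W, flip to black, move to (9,4). |black|=2
Step 3: on WHITE (9,4): turn R to N, flip to black, move to (8,4). |black|=3
Step 4: on WHITE (8,4): turn R to E, flip to black, move to (8,5). |black|=4
Step 5: on BLACK (8,5): turn L to N, flip to white, move to (7,5). |black|=3
Step 6: on WHITE (7,5): turn R to E, flip to black, move to (7,6). |black|=4
Step 7: on WHITE (7,6): turn R to S, flip to black, move to (8,6). |black|=5
Step 8: on WHITE (8,6): turn R to W, flip to black, move to (8,5). |black|=6
Step 9: on WHITE (8,5): turn R to N, flip to black, move to (7,5). |black|=7

Answer: 7 5 N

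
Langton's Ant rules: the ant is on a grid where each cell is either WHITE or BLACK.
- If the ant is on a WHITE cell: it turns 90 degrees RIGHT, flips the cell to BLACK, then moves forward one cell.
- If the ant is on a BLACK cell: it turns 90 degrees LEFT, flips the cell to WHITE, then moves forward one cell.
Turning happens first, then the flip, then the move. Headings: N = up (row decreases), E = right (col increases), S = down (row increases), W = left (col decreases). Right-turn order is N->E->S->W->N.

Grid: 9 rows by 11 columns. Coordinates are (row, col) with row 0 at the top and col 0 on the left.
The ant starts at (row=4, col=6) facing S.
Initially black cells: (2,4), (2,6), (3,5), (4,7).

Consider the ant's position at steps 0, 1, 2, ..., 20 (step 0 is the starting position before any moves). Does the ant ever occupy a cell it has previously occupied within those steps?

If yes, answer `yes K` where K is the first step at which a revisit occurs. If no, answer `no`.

Answer: yes 8

Derivation:
Step 1: on WHITE (4,6): turn R to W, flip to black, move to (4,5). |black|=5 — new cell
Step 2: on WHITE (4,5): turn R to N, flip to black, move to (3,5). |black|=6 — new cell
Step 3: on BLACK (3,5): turn L to W, flip to white, move to (3,4). |black|=5 — new cell
Step 4: on WHITE (3,4): turn R to N, flip to black, move to (2,4). |black|=6 — new cell
Step 5: on BLACK (2,4): turn L to W, flip to white, move to (2,3). |black|=5 — new cell
Step 6: on WHITE (2,3): turn R to N, flip to black, move to (1,3). |black|=6 — new cell
Step 7: on WHITE (1,3): turn R to E, flip to black, move to (1,4). |black|=7 — new cell
Step 8: on WHITE (1,4): turn R to S, flip to black, move to (2,4). |black|=8 — REVISIT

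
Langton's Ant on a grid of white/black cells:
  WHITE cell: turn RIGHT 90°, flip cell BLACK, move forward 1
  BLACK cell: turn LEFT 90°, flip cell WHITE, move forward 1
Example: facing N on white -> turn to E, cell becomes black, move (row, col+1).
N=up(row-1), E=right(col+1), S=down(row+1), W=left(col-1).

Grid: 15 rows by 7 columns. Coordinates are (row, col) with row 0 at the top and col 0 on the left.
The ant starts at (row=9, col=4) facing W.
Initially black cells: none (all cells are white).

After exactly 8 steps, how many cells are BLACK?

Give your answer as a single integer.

Step 1: on WHITE (9,4): turn R to N, flip to black, move to (8,4). |black|=1
Step 2: on WHITE (8,4): turn R to E, flip to black, move to (8,5). |black|=2
Step 3: on WHITE (8,5): turn R to S, flip to black, move to (9,5). |black|=3
Step 4: on WHITE (9,5): turn R to W, flip to black, move to (9,4). |black|=4
Step 5: on BLACK (9,4): turn L to S, flip to white, move to (10,4). |black|=3
Step 6: on WHITE (10,4): turn R to W, flip to black, move to (10,3). |black|=4
Step 7: on WHITE (10,3): turn R to N, flip to black, move to (9,3). |black|=5
Step 8: on WHITE (9,3): turn R to E, flip to black, move to (9,4). |black|=6

Answer: 6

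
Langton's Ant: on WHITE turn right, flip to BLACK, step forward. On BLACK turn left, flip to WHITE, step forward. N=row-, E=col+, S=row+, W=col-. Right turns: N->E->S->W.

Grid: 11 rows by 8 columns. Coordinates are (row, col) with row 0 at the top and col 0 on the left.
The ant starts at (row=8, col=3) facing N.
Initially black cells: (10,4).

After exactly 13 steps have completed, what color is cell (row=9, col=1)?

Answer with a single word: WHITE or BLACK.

Answer: BLACK

Derivation:
Step 1: on WHITE (8,3): turn R to E, flip to black, move to (8,4). |black|=2
Step 2: on WHITE (8,4): turn R to S, flip to black, move to (9,4). |black|=3
Step 3: on WHITE (9,4): turn R to W, flip to black, move to (9,3). |black|=4
Step 4: on WHITE (9,3): turn R to N, flip to black, move to (8,3). |black|=5
Step 5: on BLACK (8,3): turn L to W, flip to white, move to (8,2). |black|=4
Step 6: on WHITE (8,2): turn R to N, flip to black, move to (7,2). |black|=5
Step 7: on WHITE (7,2): turn R to E, flip to black, move to (7,3). |black|=6
Step 8: on WHITE (7,3): turn R to S, flip to black, move to (8,3). |black|=7
Step 9: on WHITE (8,3): turn R to W, flip to black, move to (8,2). |black|=8
Step 10: on BLACK (8,2): turn L to S, flip to white, move to (9,2). |black|=7
Step 11: on WHITE (9,2): turn R to W, flip to black, move to (9,1). |black|=8
Step 12: on WHITE (9,1): turn R to N, flip to black, move to (8,1). |black|=9
Step 13: on WHITE (8,1): turn R to E, flip to black, move to (8,2). |black|=10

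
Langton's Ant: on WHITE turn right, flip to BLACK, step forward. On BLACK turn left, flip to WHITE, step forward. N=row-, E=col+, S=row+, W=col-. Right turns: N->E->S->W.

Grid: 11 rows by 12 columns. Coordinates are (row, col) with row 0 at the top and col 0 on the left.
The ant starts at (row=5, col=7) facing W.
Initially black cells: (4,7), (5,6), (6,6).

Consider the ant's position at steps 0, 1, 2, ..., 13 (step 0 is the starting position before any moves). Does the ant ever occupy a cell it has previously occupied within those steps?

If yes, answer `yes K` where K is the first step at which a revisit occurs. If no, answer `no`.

Step 1: on WHITE (5,7): turn R to N, flip to black, move to (4,7). |black|=4 — new cell
Step 2: on BLACK (4,7): turn L to W, flip to white, move to (4,6). |black|=3 — new cell
Step 3: on WHITE (4,6): turn R to N, flip to black, move to (3,6). |black|=4 — new cell
Step 4: on WHITE (3,6): turn R to E, flip to black, move to (3,7). |black|=5 — new cell
Step 5: on WHITE (3,7): turn R to S, flip to black, move to (4,7). |black|=6 — REVISIT

Answer: yes 5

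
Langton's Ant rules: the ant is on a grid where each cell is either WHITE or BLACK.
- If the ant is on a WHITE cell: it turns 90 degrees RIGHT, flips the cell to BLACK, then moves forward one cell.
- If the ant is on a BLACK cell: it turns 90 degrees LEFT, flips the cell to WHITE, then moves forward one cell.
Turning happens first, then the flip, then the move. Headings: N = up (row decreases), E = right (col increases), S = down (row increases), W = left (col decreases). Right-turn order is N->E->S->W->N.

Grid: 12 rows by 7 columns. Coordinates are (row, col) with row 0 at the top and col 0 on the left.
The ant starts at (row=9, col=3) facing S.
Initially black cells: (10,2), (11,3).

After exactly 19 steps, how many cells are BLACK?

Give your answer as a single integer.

Step 1: on WHITE (9,3): turn R to W, flip to black, move to (9,2). |black|=3
Step 2: on WHITE (9,2): turn R to N, flip to black, move to (8,2). |black|=4
Step 3: on WHITE (8,2): turn R to E, flip to black, move to (8,3). |black|=5
Step 4: on WHITE (8,3): turn R to S, flip to black, move to (9,3). |black|=6
Step 5: on BLACK (9,3): turn L to E, flip to white, move to (9,4). |black|=5
Step 6: on WHITE (9,4): turn R to S, flip to black, move to (10,4). |black|=6
Step 7: on WHITE (10,4): turn R to W, flip to black, move to (10,3). |black|=7
Step 8: on WHITE (10,3): turn R to N, flip to black, move to (9,3). |black|=8
Step 9: on WHITE (9,3): turn R to E, flip to black, move to (9,4). |black|=9
Step 10: on BLACK (9,4): turn L to N, flip to white, move to (8,4). |black|=8
Step 11: on WHITE (8,4): turn R to E, flip to black, move to (8,5). |black|=9
Step 12: on WHITE (8,5): turn R to S, flip to black, move to (9,5). |black|=10
Step 13: on WHITE (9,5): turn R to W, flip to black, move to (9,4). |black|=11
Step 14: on WHITE (9,4): turn R to N, flip to black, move to (8,4). |black|=12
Step 15: on BLACK (8,4): turn L to W, flip to white, move to (8,3). |black|=11
Step 16: on BLACK (8,3): turn L to S, flip to white, move to (9,3). |black|=10
Step 17: on BLACK (9,3): turn L to E, flip to white, move to (9,4). |black|=9
Step 18: on BLACK (9,4): turn L to N, flip to white, move to (8,4). |black|=8
Step 19: on WHITE (8,4): turn R to E, flip to black, move to (8,5). |black|=9

Answer: 9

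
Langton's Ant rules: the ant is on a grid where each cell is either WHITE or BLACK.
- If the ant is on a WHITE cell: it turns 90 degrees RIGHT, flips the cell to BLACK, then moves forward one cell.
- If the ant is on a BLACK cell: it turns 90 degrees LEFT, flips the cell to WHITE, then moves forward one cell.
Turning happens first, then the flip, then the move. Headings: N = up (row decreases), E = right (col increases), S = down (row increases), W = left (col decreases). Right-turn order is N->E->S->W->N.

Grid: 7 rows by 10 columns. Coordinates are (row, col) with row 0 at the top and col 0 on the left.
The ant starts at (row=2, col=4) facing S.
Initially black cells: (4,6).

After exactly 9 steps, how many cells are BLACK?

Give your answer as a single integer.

Answer: 8

Derivation:
Step 1: on WHITE (2,4): turn R to W, flip to black, move to (2,3). |black|=2
Step 2: on WHITE (2,3): turn R to N, flip to black, move to (1,3). |black|=3
Step 3: on WHITE (1,3): turn R to E, flip to black, move to (1,4). |black|=4
Step 4: on WHITE (1,4): turn R to S, flip to black, move to (2,4). |black|=5
Step 5: on BLACK (2,4): turn L to E, flip to white, move to (2,5). |black|=4
Step 6: on WHITE (2,5): turn R to S, flip to black, move to (3,5). |black|=5
Step 7: on WHITE (3,5): turn R to W, flip to black, move to (3,4). |black|=6
Step 8: on WHITE (3,4): turn R to N, flip to black, move to (2,4). |black|=7
Step 9: on WHITE (2,4): turn R to E, flip to black, move to (2,5). |black|=8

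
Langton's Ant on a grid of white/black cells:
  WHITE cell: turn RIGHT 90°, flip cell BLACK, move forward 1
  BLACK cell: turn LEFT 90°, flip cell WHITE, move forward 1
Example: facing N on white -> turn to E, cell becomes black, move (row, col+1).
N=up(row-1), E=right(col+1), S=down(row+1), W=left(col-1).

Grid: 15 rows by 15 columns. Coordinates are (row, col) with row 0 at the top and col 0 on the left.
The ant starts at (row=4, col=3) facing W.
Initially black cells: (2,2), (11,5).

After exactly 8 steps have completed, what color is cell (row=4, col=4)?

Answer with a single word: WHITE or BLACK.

Answer: BLACK

Derivation:
Step 1: on WHITE (4,3): turn R to N, flip to black, move to (3,3). |black|=3
Step 2: on WHITE (3,3): turn R to E, flip to black, move to (3,4). |black|=4
Step 3: on WHITE (3,4): turn R to S, flip to black, move to (4,4). |black|=5
Step 4: on WHITE (4,4): turn R to W, flip to black, move to (4,3). |black|=6
Step 5: on BLACK (4,3): turn L to S, flip to white, move to (5,3). |black|=5
Step 6: on WHITE (5,3): turn R to W, flip to black, move to (5,2). |black|=6
Step 7: on WHITE (5,2): turn R to N, flip to black, move to (4,2). |black|=7
Step 8: on WHITE (4,2): turn R to E, flip to black, move to (4,3). |black|=8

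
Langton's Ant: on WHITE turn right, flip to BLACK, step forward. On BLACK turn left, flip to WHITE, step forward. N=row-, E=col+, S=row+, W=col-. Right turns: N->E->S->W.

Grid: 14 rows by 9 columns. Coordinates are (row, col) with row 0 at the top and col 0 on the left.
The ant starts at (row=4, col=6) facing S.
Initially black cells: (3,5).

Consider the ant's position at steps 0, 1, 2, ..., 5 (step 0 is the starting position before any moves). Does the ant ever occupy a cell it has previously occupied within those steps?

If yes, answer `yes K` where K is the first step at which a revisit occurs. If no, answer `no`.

Step 1: on WHITE (4,6): turn R to W, flip to black, move to (4,5). |black|=2 — new cell
Step 2: on WHITE (4,5): turn R to N, flip to black, move to (3,5). |black|=3 — new cell
Step 3: on BLACK (3,5): turn L to W, flip to white, move to (3,4). |black|=2 — new cell
Step 4: on WHITE (3,4): turn R to N, flip to black, move to (2,4). |black|=3 — new cell
Step 5: on WHITE (2,4): turn R to E, flip to black, move to (2,5). |black|=4 — new cell
No revisit within 5 steps.

Answer: no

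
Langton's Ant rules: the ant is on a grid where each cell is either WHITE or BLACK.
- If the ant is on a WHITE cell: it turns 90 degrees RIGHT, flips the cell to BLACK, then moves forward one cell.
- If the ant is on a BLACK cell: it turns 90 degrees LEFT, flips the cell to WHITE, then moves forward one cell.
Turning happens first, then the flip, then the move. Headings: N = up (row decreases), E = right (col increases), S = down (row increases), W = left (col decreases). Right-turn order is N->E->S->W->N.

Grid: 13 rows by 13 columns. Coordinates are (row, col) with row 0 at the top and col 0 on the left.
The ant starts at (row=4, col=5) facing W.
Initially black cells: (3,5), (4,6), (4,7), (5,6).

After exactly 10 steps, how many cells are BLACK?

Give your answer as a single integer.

Step 1: on WHITE (4,5): turn R to N, flip to black, move to (3,5). |black|=5
Step 2: on BLACK (3,5): turn L to W, flip to white, move to (3,4). |black|=4
Step 3: on WHITE (3,4): turn R to N, flip to black, move to (2,4). |black|=5
Step 4: on WHITE (2,4): turn R to E, flip to black, move to (2,5). |black|=6
Step 5: on WHITE (2,5): turn R to S, flip to black, move to (3,5). |black|=7
Step 6: on WHITE (3,5): turn R to W, flip to black, move to (3,4). |black|=8
Step 7: on BLACK (3,4): turn L to S, flip to white, move to (4,4). |black|=7
Step 8: on WHITE (4,4): turn R to W, flip to black, move to (4,3). |black|=8
Step 9: on WHITE (4,3): turn R to N, flip to black, move to (3,3). |black|=9
Step 10: on WHITE (3,3): turn R to E, flip to black, move to (3,4). |black|=10

Answer: 10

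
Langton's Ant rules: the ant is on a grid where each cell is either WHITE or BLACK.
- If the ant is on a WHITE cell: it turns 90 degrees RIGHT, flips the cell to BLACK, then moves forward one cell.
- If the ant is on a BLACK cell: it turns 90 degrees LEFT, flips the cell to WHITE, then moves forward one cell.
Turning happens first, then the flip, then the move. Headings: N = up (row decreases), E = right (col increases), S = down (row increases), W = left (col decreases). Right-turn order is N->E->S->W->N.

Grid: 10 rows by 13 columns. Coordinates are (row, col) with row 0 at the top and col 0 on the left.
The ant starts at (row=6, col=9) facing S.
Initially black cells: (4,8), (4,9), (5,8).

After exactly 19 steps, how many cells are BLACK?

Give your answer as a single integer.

Answer: 12

Derivation:
Step 1: on WHITE (6,9): turn R to W, flip to black, move to (6,8). |black|=4
Step 2: on WHITE (6,8): turn R to N, flip to black, move to (5,8). |black|=5
Step 3: on BLACK (5,8): turn L to W, flip to white, move to (5,7). |black|=4
Step 4: on WHITE (5,7): turn R to N, flip to black, move to (4,7). |black|=5
Step 5: on WHITE (4,7): turn R to E, flip to black, move to (4,8). |black|=6
Step 6: on BLACK (4,8): turn L to N, flip to white, move to (3,8). |black|=5
Step 7: on WHITE (3,8): turn R to E, flip to black, move to (3,9). |black|=6
Step 8: on WHITE (3,9): turn R to S, flip to black, move to (4,9). |black|=7
Step 9: on BLACK (4,9): turn L to E, flip to white, move to (4,10). |black|=6
Step 10: on WHITE (4,10): turn R to S, flip to black, move to (5,10). |black|=7
Step 11: on WHITE (5,10): turn R to W, flip to black, move to (5,9). |black|=8
Step 12: on WHITE (5,9): turn R to N, flip to black, move to (4,9). |black|=9
Step 13: on WHITE (4,9): turn R to E, flip to black, move to (4,10). |black|=10
Step 14: on BLACK (4,10): turn L to N, flip to white, move to (3,10). |black|=9
Step 15: on WHITE (3,10): turn R to E, flip to black, move to (3,11). |black|=10
Step 16: on WHITE (3,11): turn R to S, flip to black, move to (4,11). |black|=11
Step 17: on WHITE (4,11): turn R to W, flip to black, move to (4,10). |black|=12
Step 18: on WHITE (4,10): turn R to N, flip to black, move to (3,10). |black|=13
Step 19: on BLACK (3,10): turn L to W, flip to white, move to (3,9). |black|=12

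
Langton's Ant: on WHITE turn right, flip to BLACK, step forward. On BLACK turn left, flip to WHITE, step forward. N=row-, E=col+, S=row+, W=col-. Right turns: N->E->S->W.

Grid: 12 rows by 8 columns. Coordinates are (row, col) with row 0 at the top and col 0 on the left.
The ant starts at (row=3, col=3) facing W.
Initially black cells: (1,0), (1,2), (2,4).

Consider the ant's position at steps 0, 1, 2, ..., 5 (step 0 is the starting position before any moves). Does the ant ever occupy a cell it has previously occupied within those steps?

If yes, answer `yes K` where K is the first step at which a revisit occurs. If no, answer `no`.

Step 1: on WHITE (3,3): turn R to N, flip to black, move to (2,3). |black|=4 — new cell
Step 2: on WHITE (2,3): turn R to E, flip to black, move to (2,4). |black|=5 — new cell
Step 3: on BLACK (2,4): turn L to N, flip to white, move to (1,4). |black|=4 — new cell
Step 4: on WHITE (1,4): turn R to E, flip to black, move to (1,5). |black|=5 — new cell
Step 5: on WHITE (1,5): turn R to S, flip to black, move to (2,5). |black|=6 — new cell
No revisit within 5 steps.

Answer: no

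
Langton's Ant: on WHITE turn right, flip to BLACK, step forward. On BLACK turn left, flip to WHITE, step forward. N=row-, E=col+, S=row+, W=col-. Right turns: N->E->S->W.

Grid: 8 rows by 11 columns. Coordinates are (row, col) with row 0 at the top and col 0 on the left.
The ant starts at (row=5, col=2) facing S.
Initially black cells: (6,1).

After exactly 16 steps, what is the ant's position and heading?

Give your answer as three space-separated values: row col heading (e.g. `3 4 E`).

Step 1: on WHITE (5,2): turn R to W, flip to black, move to (5,1). |black|=2
Step 2: on WHITE (5,1): turn R to N, flip to black, move to (4,1). |black|=3
Step 3: on WHITE (4,1): turn R to E, flip to black, move to (4,2). |black|=4
Step 4: on WHITE (4,2): turn R to S, flip to black, move to (5,2). |black|=5
Step 5: on BLACK (5,2): turn L to E, flip to white, move to (5,3). |black|=4
Step 6: on WHITE (5,3): turn R to S, flip to black, move to (6,3). |black|=5
Step 7: on WHITE (6,3): turn R to W, flip to black, move to (6,2). |black|=6
Step 8: on WHITE (6,2): turn R to N, flip to black, move to (5,2). |black|=7
Step 9: on WHITE (5,2): turn R to E, flip to black, move to (5,3). |black|=8
Step 10: on BLACK (5,3): turn L to N, flip to white, move to (4,3). |black|=7
Step 11: on WHITE (4,3): turn R to E, flip to black, move to (4,4). |black|=8
Step 12: on WHITE (4,4): turn R to S, flip to black, move to (5,4). |black|=9
Step 13: on WHITE (5,4): turn R to W, flip to black, move to (5,3). |black|=10
Step 14: on WHITE (5,3): turn R to N, flip to black, move to (4,3). |black|=11
Step 15: on BLACK (4,3): turn L to W, flip to white, move to (4,2). |black|=10
Step 16: on BLACK (4,2): turn L to S, flip to white, move to (5,2). |black|=9

Answer: 5 2 S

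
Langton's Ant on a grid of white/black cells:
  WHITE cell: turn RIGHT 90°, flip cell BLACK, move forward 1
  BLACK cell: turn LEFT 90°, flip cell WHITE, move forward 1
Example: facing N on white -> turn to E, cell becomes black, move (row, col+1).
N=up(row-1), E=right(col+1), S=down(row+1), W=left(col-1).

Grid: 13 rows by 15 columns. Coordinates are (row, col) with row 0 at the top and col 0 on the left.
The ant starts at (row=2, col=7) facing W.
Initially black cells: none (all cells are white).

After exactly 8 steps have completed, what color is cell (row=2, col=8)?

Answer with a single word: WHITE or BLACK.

Step 1: on WHITE (2,7): turn R to N, flip to black, move to (1,7). |black|=1
Step 2: on WHITE (1,7): turn R to E, flip to black, move to (1,8). |black|=2
Step 3: on WHITE (1,8): turn R to S, flip to black, move to (2,8). |black|=3
Step 4: on WHITE (2,8): turn R to W, flip to black, move to (2,7). |black|=4
Step 5: on BLACK (2,7): turn L to S, flip to white, move to (3,7). |black|=3
Step 6: on WHITE (3,7): turn R to W, flip to black, move to (3,6). |black|=4
Step 7: on WHITE (3,6): turn R to N, flip to black, move to (2,6). |black|=5
Step 8: on WHITE (2,6): turn R to E, flip to black, move to (2,7). |black|=6

Answer: BLACK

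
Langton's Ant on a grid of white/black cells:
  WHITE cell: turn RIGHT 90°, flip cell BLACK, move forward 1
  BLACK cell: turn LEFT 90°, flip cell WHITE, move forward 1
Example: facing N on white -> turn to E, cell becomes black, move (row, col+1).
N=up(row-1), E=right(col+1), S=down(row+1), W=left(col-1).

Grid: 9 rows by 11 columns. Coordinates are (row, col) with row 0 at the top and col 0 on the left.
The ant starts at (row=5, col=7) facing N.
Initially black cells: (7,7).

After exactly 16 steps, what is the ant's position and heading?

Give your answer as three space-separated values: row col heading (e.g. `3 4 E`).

Answer: 5 7 N

Derivation:
Step 1: on WHITE (5,7): turn R to E, flip to black, move to (5,8). |black|=2
Step 2: on WHITE (5,8): turn R to S, flip to black, move to (6,8). |black|=3
Step 3: on WHITE (6,8): turn R to W, flip to black, move to (6,7). |black|=4
Step 4: on WHITE (6,7): turn R to N, flip to black, move to (5,7). |black|=5
Step 5: on BLACK (5,7): turn L to W, flip to white, move to (5,6). |black|=4
Step 6: on WHITE (5,6): turn R to N, flip to black, move to (4,6). |black|=5
Step 7: on WHITE (4,6): turn R to E, flip to black, move to (4,7). |black|=6
Step 8: on WHITE (4,7): turn R to S, flip to black, move to (5,7). |black|=7
Step 9: on WHITE (5,7): turn R to W, flip to black, move to (5,6). |black|=8
Step 10: on BLACK (5,6): turn L to S, flip to white, move to (6,6). |black|=7
Step 11: on WHITE (6,6): turn R to W, flip to black, move to (6,5). |black|=8
Step 12: on WHITE (6,5): turn R to N, flip to black, move to (5,5). |black|=9
Step 13: on WHITE (5,5): turn R to E, flip to black, move to (5,6). |black|=10
Step 14: on WHITE (5,6): turn R to S, flip to black, move to (6,6). |black|=11
Step 15: on BLACK (6,6): turn L to E, flip to white, move to (6,7). |black|=10
Step 16: on BLACK (6,7): turn L to N, flip to white, move to (5,7). |black|=9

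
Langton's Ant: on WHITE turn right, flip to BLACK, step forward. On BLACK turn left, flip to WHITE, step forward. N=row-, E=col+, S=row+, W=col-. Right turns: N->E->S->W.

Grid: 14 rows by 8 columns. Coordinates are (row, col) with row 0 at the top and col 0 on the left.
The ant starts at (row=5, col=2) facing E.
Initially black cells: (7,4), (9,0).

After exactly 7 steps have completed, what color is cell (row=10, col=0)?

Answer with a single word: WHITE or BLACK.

Step 1: on WHITE (5,2): turn R to S, flip to black, move to (6,2). |black|=3
Step 2: on WHITE (6,2): turn R to W, flip to black, move to (6,1). |black|=4
Step 3: on WHITE (6,1): turn R to N, flip to black, move to (5,1). |black|=5
Step 4: on WHITE (5,1): turn R to E, flip to black, move to (5,2). |black|=6
Step 5: on BLACK (5,2): turn L to N, flip to white, move to (4,2). |black|=5
Step 6: on WHITE (4,2): turn R to E, flip to black, move to (4,3). |black|=6
Step 7: on WHITE (4,3): turn R to S, flip to black, move to (5,3). |black|=7

Answer: WHITE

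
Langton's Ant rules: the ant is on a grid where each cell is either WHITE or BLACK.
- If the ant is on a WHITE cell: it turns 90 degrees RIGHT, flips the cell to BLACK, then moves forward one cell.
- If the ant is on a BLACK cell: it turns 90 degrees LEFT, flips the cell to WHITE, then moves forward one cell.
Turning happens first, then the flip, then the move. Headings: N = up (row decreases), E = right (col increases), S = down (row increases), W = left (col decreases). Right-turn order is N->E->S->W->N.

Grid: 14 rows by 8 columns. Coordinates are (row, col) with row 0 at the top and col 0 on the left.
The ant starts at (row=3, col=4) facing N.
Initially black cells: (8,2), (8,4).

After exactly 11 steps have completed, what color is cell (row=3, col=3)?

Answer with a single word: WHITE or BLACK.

Answer: WHITE

Derivation:
Step 1: on WHITE (3,4): turn R to E, flip to black, move to (3,5). |black|=3
Step 2: on WHITE (3,5): turn R to S, flip to black, move to (4,5). |black|=4
Step 3: on WHITE (4,5): turn R to W, flip to black, move to (4,4). |black|=5
Step 4: on WHITE (4,4): turn R to N, flip to black, move to (3,4). |black|=6
Step 5: on BLACK (3,4): turn L to W, flip to white, move to (3,3). |black|=5
Step 6: on WHITE (3,3): turn R to N, flip to black, move to (2,3). |black|=6
Step 7: on WHITE (2,3): turn R to E, flip to black, move to (2,4). |black|=7
Step 8: on WHITE (2,4): turn R to S, flip to black, move to (3,4). |black|=8
Step 9: on WHITE (3,4): turn R to W, flip to black, move to (3,3). |black|=9
Step 10: on BLACK (3,3): turn L to S, flip to white, move to (4,3). |black|=8
Step 11: on WHITE (4,3): turn R to W, flip to black, move to (4,2). |black|=9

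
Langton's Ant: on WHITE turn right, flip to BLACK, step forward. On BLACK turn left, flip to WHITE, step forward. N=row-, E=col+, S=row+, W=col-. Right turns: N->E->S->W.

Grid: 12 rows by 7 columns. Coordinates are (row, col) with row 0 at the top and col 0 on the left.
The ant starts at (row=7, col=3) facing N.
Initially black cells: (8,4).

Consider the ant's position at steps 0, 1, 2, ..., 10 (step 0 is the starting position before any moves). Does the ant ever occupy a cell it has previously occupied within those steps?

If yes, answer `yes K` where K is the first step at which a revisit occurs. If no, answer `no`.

Step 1: on WHITE (7,3): turn R to E, flip to black, move to (7,4). |black|=2 — new cell
Step 2: on WHITE (7,4): turn R to S, flip to black, move to (8,4). |black|=3 — new cell
Step 3: on BLACK (8,4): turn L to E, flip to white, move to (8,5). |black|=2 — new cell
Step 4: on WHITE (8,5): turn R to S, flip to black, move to (9,5). |black|=3 — new cell
Step 5: on WHITE (9,5): turn R to W, flip to black, move to (9,4). |black|=4 — new cell
Step 6: on WHITE (9,4): turn R to N, flip to black, move to (8,4). |black|=5 — REVISIT

Answer: yes 6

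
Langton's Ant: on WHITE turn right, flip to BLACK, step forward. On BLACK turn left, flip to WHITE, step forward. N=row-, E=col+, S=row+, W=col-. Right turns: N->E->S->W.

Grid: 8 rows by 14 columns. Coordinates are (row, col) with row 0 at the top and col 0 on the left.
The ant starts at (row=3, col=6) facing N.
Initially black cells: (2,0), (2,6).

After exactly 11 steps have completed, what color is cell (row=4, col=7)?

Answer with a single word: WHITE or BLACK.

Answer: BLACK

Derivation:
Step 1: on WHITE (3,6): turn R to E, flip to black, move to (3,7). |black|=3
Step 2: on WHITE (3,7): turn R to S, flip to black, move to (4,7). |black|=4
Step 3: on WHITE (4,7): turn R to W, flip to black, move to (4,6). |black|=5
Step 4: on WHITE (4,6): turn R to N, flip to black, move to (3,6). |black|=6
Step 5: on BLACK (3,6): turn L to W, flip to white, move to (3,5). |black|=5
Step 6: on WHITE (3,5): turn R to N, flip to black, move to (2,5). |black|=6
Step 7: on WHITE (2,5): turn R to E, flip to black, move to (2,6). |black|=7
Step 8: on BLACK (2,6): turn L to N, flip to white, move to (1,6). |black|=6
Step 9: on WHITE (1,6): turn R to E, flip to black, move to (1,7). |black|=7
Step 10: on WHITE (1,7): turn R to S, flip to black, move to (2,7). |black|=8
Step 11: on WHITE (2,7): turn R to W, flip to black, move to (2,6). |black|=9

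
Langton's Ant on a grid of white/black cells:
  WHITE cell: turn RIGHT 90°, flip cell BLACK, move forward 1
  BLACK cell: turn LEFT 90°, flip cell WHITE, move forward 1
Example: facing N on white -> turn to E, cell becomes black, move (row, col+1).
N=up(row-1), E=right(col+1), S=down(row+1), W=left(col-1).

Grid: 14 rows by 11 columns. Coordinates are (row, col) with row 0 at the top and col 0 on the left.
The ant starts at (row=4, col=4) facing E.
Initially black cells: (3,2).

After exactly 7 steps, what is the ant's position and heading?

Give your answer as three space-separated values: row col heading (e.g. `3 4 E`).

Answer: 4 5 S

Derivation:
Step 1: on WHITE (4,4): turn R to S, flip to black, move to (5,4). |black|=2
Step 2: on WHITE (5,4): turn R to W, flip to black, move to (5,3). |black|=3
Step 3: on WHITE (5,3): turn R to N, flip to black, move to (4,3). |black|=4
Step 4: on WHITE (4,3): turn R to E, flip to black, move to (4,4). |black|=5
Step 5: on BLACK (4,4): turn L to N, flip to white, move to (3,4). |black|=4
Step 6: on WHITE (3,4): turn R to E, flip to black, move to (3,5). |black|=5
Step 7: on WHITE (3,5): turn R to S, flip to black, move to (4,5). |black|=6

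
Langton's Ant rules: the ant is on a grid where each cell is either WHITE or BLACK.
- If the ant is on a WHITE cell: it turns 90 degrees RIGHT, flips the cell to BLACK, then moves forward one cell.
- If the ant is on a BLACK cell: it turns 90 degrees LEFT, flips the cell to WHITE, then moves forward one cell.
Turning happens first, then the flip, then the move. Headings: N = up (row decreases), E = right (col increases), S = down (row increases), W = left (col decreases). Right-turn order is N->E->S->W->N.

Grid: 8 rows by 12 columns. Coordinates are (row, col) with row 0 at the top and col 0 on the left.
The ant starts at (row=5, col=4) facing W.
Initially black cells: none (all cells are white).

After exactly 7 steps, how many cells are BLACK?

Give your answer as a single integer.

Answer: 5

Derivation:
Step 1: on WHITE (5,4): turn R to N, flip to black, move to (4,4). |black|=1
Step 2: on WHITE (4,4): turn R to E, flip to black, move to (4,5). |black|=2
Step 3: on WHITE (4,5): turn R to S, flip to black, move to (5,5). |black|=3
Step 4: on WHITE (5,5): turn R to W, flip to black, move to (5,4). |black|=4
Step 5: on BLACK (5,4): turn L to S, flip to white, move to (6,4). |black|=3
Step 6: on WHITE (6,4): turn R to W, flip to black, move to (6,3). |black|=4
Step 7: on WHITE (6,3): turn R to N, flip to black, move to (5,3). |black|=5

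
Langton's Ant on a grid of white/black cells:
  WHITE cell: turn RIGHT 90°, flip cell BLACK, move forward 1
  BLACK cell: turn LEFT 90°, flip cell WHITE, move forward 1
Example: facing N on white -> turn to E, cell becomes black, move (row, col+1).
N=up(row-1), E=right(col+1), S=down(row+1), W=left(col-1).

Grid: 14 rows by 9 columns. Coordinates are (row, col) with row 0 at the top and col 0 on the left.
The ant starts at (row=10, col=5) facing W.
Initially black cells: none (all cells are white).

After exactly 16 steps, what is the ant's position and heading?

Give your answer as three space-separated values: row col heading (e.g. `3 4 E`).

Answer: 10 5 W

Derivation:
Step 1: on WHITE (10,5): turn R to N, flip to black, move to (9,5). |black|=1
Step 2: on WHITE (9,5): turn R to E, flip to black, move to (9,6). |black|=2
Step 3: on WHITE (9,6): turn R to S, flip to black, move to (10,6). |black|=3
Step 4: on WHITE (10,6): turn R to W, flip to black, move to (10,5). |black|=4
Step 5: on BLACK (10,5): turn L to S, flip to white, move to (11,5). |black|=3
Step 6: on WHITE (11,5): turn R to W, flip to black, move to (11,4). |black|=4
Step 7: on WHITE (11,4): turn R to N, flip to black, move to (10,4). |black|=5
Step 8: on WHITE (10,4): turn R to E, flip to black, move to (10,5). |black|=6
Step 9: on WHITE (10,5): turn R to S, flip to black, move to (11,5). |black|=7
Step 10: on BLACK (11,5): turn L to E, flip to white, move to (11,6). |black|=6
Step 11: on WHITE (11,6): turn R to S, flip to black, move to (12,6). |black|=7
Step 12: on WHITE (12,6): turn R to W, flip to black, move to (12,5). |black|=8
Step 13: on WHITE (12,5): turn R to N, flip to black, move to (11,5). |black|=9
Step 14: on WHITE (11,5): turn R to E, flip to black, move to (11,6). |black|=10
Step 15: on BLACK (11,6): turn L to N, flip to white, move to (10,6). |black|=9
Step 16: on BLACK (10,6): turn L to W, flip to white, move to (10,5). |black|=8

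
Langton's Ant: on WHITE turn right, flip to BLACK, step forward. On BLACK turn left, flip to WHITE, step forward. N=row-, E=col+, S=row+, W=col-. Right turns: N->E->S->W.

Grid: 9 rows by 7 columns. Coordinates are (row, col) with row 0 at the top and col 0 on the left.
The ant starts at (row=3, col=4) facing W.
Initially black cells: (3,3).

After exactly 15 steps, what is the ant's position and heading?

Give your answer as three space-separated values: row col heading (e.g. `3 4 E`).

Answer: 3 1 N

Derivation:
Step 1: on WHITE (3,4): turn R to N, flip to black, move to (2,4). |black|=2
Step 2: on WHITE (2,4): turn R to E, flip to black, move to (2,5). |black|=3
Step 3: on WHITE (2,5): turn R to S, flip to black, move to (3,5). |black|=4
Step 4: on WHITE (3,5): turn R to W, flip to black, move to (3,4). |black|=5
Step 5: on BLACK (3,4): turn L to S, flip to white, move to (4,4). |black|=4
Step 6: on WHITE (4,4): turn R to W, flip to black, move to (4,3). |black|=5
Step 7: on WHITE (4,3): turn R to N, flip to black, move to (3,3). |black|=6
Step 8: on BLACK (3,3): turn L to W, flip to white, move to (3,2). |black|=5
Step 9: on WHITE (3,2): turn R to N, flip to black, move to (2,2). |black|=6
Step 10: on WHITE (2,2): turn R to E, flip to black, move to (2,3). |black|=7
Step 11: on WHITE (2,3): turn R to S, flip to black, move to (3,3). |black|=8
Step 12: on WHITE (3,3): turn R to W, flip to black, move to (3,2). |black|=9
Step 13: on BLACK (3,2): turn L to S, flip to white, move to (4,2). |black|=8
Step 14: on WHITE (4,2): turn R to W, flip to black, move to (4,1). |black|=9
Step 15: on WHITE (4,1): turn R to N, flip to black, move to (3,1). |black|=10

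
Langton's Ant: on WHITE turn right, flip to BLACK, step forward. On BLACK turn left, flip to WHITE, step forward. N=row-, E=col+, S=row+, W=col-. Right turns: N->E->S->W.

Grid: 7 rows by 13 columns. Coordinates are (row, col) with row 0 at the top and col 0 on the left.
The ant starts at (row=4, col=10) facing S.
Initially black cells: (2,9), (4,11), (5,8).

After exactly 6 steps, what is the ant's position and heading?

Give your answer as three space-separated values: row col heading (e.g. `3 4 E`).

Step 1: on WHITE (4,10): turn R to W, flip to black, move to (4,9). |black|=4
Step 2: on WHITE (4,9): turn R to N, flip to black, move to (3,9). |black|=5
Step 3: on WHITE (3,9): turn R to E, flip to black, move to (3,10). |black|=6
Step 4: on WHITE (3,10): turn R to S, flip to black, move to (4,10). |black|=7
Step 5: on BLACK (4,10): turn L to E, flip to white, move to (4,11). |black|=6
Step 6: on BLACK (4,11): turn L to N, flip to white, move to (3,11). |black|=5

Answer: 3 11 N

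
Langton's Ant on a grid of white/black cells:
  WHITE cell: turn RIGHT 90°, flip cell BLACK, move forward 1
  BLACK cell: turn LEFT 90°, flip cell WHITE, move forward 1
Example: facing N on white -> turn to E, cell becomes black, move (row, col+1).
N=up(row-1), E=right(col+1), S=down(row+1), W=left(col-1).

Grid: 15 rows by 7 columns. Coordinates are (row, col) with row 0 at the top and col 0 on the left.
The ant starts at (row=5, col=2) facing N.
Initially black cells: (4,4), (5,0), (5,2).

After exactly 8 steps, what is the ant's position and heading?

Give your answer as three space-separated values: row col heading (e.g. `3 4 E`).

Answer: 5 0 N

Derivation:
Step 1: on BLACK (5,2): turn L to W, flip to white, move to (5,1). |black|=2
Step 2: on WHITE (5,1): turn R to N, flip to black, move to (4,1). |black|=3
Step 3: on WHITE (4,1): turn R to E, flip to black, move to (4,2). |black|=4
Step 4: on WHITE (4,2): turn R to S, flip to black, move to (5,2). |black|=5
Step 5: on WHITE (5,2): turn R to W, flip to black, move to (5,1). |black|=6
Step 6: on BLACK (5,1): turn L to S, flip to white, move to (6,1). |black|=5
Step 7: on WHITE (6,1): turn R to W, flip to black, move to (6,0). |black|=6
Step 8: on WHITE (6,0): turn R to N, flip to black, move to (5,0). |black|=7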